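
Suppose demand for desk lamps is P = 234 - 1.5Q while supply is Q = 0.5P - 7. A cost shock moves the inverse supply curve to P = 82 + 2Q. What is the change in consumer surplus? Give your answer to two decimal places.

-1548.73

Rewriting supply in inverse form: P = 14 + 2Q.
Initial equilibrium: Q_0 = 62.8571, P_0 = 139.7143; CS_0 = (1/2)(62.8571)(94.2857) = 2963.2653, PS_0 = (1/2)(62.8571)(125.7143) = 3951.0204.
New equilibrium: 234 - 1.5Q = 82 + 2Q gives Q_1 = 43.4286, P_1 = 168.8571; CS_1 = 1414.5306, PS_1 = 1886.0408.
Change in consumer surplus = 1414.5306 - 2963.2653 = -1548.7347.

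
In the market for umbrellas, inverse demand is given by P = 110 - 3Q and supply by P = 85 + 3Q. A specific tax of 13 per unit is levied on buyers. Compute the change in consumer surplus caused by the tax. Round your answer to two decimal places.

Pre-tax equilibrium: 110 - 3Q = 85 + 3Q gives Q* = 4.1667, P* = 97.5.
With the tax, buyers' net willingness to pay falls by 13: (110 - 13) - 3Q = 85 + 3Q, so Q_t = 2. Buyers pay P_b = 104; sellers receive P_s = P_b - 13 = 91.
Consumers lose the trapezoid between P* and P_b out to Q_t plus the triangle from Q_t to Q*: change in CS = 6 - 26.0417 = -20.0417.

-20.04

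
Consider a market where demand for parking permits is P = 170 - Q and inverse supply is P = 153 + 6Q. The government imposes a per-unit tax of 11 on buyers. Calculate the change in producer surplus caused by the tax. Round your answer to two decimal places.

Pre-tax equilibrium: 170 - Q = 153 + 6Q gives Q* = 2.4286, P* = 167.5714.
With the tax, buyers' net willingness to pay falls by 11: (170 - 11) - Q = 153 + 6Q, so Q_t = 0.8571. Buyers pay P_b = 169.1429; sellers receive P_s = P_b - 11 = 158.1429.
Producers lose the trapezoid between P_s and P* out to Q_t plus the triangle from Q_t to Q*: change in PS = 2.2041 - 17.6939 = -15.4898.

-15.49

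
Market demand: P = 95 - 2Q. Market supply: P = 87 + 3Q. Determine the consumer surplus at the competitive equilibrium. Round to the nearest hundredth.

Setting demand equal to supply, 8 = 5Q, so Q* = 1.6 and P* = 91.8.
CS is the area between the demand curve and P* from 0 to Q*: (1/2)(1.6)(3.2) = 2.56.

2.56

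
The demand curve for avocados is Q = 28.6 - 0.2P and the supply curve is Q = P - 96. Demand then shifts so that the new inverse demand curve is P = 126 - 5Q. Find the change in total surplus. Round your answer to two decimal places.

Rewriting demand in inverse form: P = 143 - 5Q.
Rewriting supply in inverse form: P = 96 + Q.
Initial equilibrium: Q_0 = 7.8333, P_0 = 103.8333; CS_0 = (1/2)(7.8333)(39.1667) = 153.4028, PS_0 = (1/2)(7.8333)(7.8333) = 30.6806.
New equilibrium: 126 - 5Q = 96 + Q gives Q_1 = 5, P_1 = 101; CS_1 = 62.5, PS_1 = 12.5.
Change in total surplus = (62.5 + 12.5) - (153.4028 + 30.6806) = -109.0833.

-109.08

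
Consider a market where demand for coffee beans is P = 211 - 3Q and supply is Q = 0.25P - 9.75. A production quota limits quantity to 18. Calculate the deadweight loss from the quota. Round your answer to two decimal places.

Rewriting supply in inverse form: P = 39 + 4Q.
Without the quota, 211 - 3Q = 39 + 4Q gives Q* = 24.5714.
At Q = 18 the demand price is 211 - 3(18) = 157 and the supply price is 39 + 4(18) = 111.
Deadweight loss is the triangle between the curves from 18 to 24.5714: (1/2)(157 - 111)(24.5714 - 18) = 151.1429.

151.14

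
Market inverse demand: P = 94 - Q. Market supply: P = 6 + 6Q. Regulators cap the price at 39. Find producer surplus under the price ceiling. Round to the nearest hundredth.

Without the control, 94 - Q = 6 + 6Q so Q* = 12.5714 and P* = 81.4286.
At the ceiling price 39, quantity supplied is (39 - 6)/6 = 5.5; supply is the short side, so Q = 5.5 trades at P = 39.
PS is the triangle above supply below 39: (1/2)(5.5)(39 - 6) = 90.75.

90.75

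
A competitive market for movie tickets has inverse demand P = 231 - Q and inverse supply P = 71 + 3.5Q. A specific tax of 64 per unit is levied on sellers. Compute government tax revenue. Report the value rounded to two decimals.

1365.33

Pre-tax equilibrium: 231 - Q = 71 + 3.5Q gives Q* = 35.5556, P* = 195.4444.
A tax on sellers shifts supply up by 64: 231 - Q = 71 + 3.5Q + 64, so Q_t = 21.3333. Buyers pay P_b = 209.6667; sellers receive P_s = P_b - 64 = 145.6667.
Revenue is the tax times quantity traded: 64 x 21.3333 = 1365.3333.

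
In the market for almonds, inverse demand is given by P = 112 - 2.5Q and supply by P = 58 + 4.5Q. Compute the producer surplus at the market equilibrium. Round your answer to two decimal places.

Equilibrium: 112 - 2.5Q = 58 + 4.5Q, so Q* = 7.7143 and P* = 92.7143.
The supply curve's price intercept is 58, so PS = (1/2)(Q*)(P* - 58) = (1/2)(7.7143)(34.7143) = 133.898.

133.90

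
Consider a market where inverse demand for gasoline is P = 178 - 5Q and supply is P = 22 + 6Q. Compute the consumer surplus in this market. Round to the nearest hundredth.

Setting demand equal to supply, 156 = 11Q, so Q* = 14.1818 and P* = 107.0909.
The demand choke price is 178, so CS = (1/2)(Q*)(178 - P*) = (1/2)(14.1818)(70.9091) = 502.8099.

502.81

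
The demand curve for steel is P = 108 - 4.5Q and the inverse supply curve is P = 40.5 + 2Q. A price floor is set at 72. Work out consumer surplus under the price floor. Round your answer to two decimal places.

144.00

Free-market equilibrium: 108 - 4.5Q = 40.5 + 2Q gives Q* = 10.3846, P* = 61.2692.
At P = 72, buyers demand (108 - 72)/4.5 = 8 while sellers would supply more, so the quantity traded is 8 at price 72.
CS is the triangle under demand above 72: (1/2)(8)(108 - 72) = 144.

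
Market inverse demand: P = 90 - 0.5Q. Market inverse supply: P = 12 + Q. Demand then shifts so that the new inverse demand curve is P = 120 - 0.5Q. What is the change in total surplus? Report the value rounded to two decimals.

1860.00

Initial equilibrium: Q_0 = 52, P_0 = 64; CS_0 = (1/2)(52)(26) = 676, PS_0 = (1/2)(52)(52) = 1352.
New equilibrium: 120 - 0.5Q = 12 + Q gives Q_1 = 72, P_1 = 84; CS_1 = 1296, PS_1 = 2592.
Change in total surplus = (1296 + 2592) - (676 + 1352) = 1860.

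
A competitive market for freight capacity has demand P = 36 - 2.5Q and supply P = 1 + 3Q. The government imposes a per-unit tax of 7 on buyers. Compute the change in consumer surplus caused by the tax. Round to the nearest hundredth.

Without the tax, 36 - 2.5Q = 1 + 3Q so Q* = 6.3636 and P* = 20.0909.
With the tax, buyers' net willingness to pay falls by 7: (36 - 7) - 2.5Q = 1 + 3Q, so Q_t = 5.0909. Buyers pay P_b = 23.2727; sellers receive P_s = P_b - 7 = 16.2727.
Consumers lose the trapezoid between P* and P_b out to Q_t plus the triangle from Q_t to Q*: change in CS = 32.3967 - 50.6198 = -18.2231.

-18.22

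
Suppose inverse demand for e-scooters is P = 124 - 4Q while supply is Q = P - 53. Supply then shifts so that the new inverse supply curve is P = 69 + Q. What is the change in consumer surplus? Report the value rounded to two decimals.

Rewriting supply in inverse form: P = 53 + Q.
Initial equilibrium: Q_0 = 14.2, P_0 = 67.2; CS_0 = (1/2)(14.2)(56.8) = 403.28, PS_0 = (1/2)(14.2)(14.2) = 100.82.
New equilibrium: 124 - 4Q = 69 + Q gives Q_1 = 11, P_1 = 80; CS_1 = 242, PS_1 = 60.5.
Change in consumer surplus = 242 - 403.28 = -161.28.

-161.28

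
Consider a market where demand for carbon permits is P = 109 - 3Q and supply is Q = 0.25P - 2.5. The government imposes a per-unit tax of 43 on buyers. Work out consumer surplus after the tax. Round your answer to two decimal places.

96.00

Rewriting supply in inverse form: P = 10 + 4Q.
Without the tax, 109 - 3Q = 10 + 4Q so Q* = 14.1429 and P* = 66.5714.
With the tax, buyers' net willingness to pay falls by 43: (109 - 43) - 3Q = 10 + 4Q, so Q_t = 8. Buyers pay P_b = 85; sellers receive P_s = P_b - 43 = 42.
CS = (1/2)(Q_t)(109 - P_b) = (1/2)(8)(24) = 96.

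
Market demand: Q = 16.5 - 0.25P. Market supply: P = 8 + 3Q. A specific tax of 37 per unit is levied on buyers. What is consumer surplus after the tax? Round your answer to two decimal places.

Rewriting demand in inverse form: P = 66 - 4Q.
Pre-tax equilibrium: 66 - 4Q = 8 + 3Q gives Q* = 8.2857, P* = 32.8571.
With the tax, buyers' net willingness to pay falls by 37: (66 - 37) - 4Q = 8 + 3Q, so Q_t = 3. Buyers pay P_b = 54; sellers receive P_s = P_b - 37 = 17.
Consumer surplus is the triangle under demand above P_b: (1/2)(3)(66 - 54) = 18.

18.00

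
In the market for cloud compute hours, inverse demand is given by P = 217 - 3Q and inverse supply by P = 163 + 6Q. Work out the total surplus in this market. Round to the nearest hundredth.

Setting demand equal to supply, 54 = 9Q, so Q* = 6 and P* = 199.
CS = (1/2)(6)(18) = 54 and PS = (1/2)(6)(36) = 108, so total surplus = 162.

162.00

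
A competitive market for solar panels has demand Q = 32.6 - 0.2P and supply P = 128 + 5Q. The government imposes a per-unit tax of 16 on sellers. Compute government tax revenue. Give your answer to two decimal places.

Rewriting demand in inverse form: P = 163 - 5Q.
Pre-tax equilibrium: 163 - 5Q = 128 + 5Q gives Q* = 3.5, P* = 145.5.
A tax on sellers shifts supply up by 16: 163 - 5Q = 128 + 5Q + 16, so Q_t = 1.9. Buyers pay P_b = 153.5; sellers receive P_s = P_b - 16 = 137.5.
Tax revenue = t x Q_t = 16 x 1.9 = 30.4.

30.40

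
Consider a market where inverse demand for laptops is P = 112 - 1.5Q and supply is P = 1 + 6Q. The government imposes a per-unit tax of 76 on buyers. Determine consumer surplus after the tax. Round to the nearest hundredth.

Pre-tax equilibrium: 112 - 1.5Q = 1 + 6Q gives Q* = 14.8, P* = 89.8.
A tax on buyers shifts demand down by 76: (112 - 76) - 1.5Q = 1 + 6Q, so Q_t = 4.6667. Buyers pay P_b = 105; sellers receive P_s = P_b - 76 = 29.
CS = (1/2)(Q_t)(112 - P_b) = (1/2)(4.6667)(7) = 16.3333.

16.33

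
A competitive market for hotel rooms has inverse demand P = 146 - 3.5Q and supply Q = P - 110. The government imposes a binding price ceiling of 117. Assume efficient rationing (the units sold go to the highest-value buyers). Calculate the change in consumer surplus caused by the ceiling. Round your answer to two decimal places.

5.25

Rewriting supply in inverse form: P = 110 + Q.
Free-market equilibrium: 146 - 3.5Q = 110 + Q gives Q* = 8, P* = 118.
At the ceiling price 117, quantity supplied is (117 - 110)/1 = 7; supply is the short side, so Q = 7 trades at P = 117.
CS goes from (1/2)(8)(28) = 112 to 117.25 (computed as (146 - 117)(7) - (1/2)(3.5)(7)^2), a change of 5.25.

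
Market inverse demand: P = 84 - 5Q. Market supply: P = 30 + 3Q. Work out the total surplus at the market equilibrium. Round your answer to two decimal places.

Equilibrium: 84 - 5Q = 30 + 3Q, so Q* = 6.75 and P* = 50.25.
Total surplus is the full triangle between the curves from 0 to Q*: (1/2)(6.75)(84 - 30) = 182.25.

182.25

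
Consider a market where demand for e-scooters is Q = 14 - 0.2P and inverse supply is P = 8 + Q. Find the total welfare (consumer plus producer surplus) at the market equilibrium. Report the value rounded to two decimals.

Rewriting demand in inverse form: P = 70 - 5Q.
Equilibrium: 70 - 5Q = 8 + Q, so Q* = 10.3333 and P* = 18.3333.
CS = (1/2)(10.3333)(51.6667) = 266.9444 and PS = (1/2)(10.3333)(10.3333) = 53.3889, so total surplus = 320.3333.

320.33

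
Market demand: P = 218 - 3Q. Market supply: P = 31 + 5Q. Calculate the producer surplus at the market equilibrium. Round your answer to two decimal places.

Setting demand equal to supply, 187 = 8Q, so Q* = 23.375 and P* = 147.875.
PS is the area between P* and the supply curve from 0 to Q*: (1/2)(23.375)(116.875) = 1365.9766.

1365.98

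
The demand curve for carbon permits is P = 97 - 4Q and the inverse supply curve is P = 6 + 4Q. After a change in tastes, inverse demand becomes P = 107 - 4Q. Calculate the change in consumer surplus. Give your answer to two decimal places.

60.00

Initial equilibrium: Q_0 = 11.375, P_0 = 51.5; CS_0 = (1/2)(11.375)(45.5) = 258.7812, PS_0 = (1/2)(11.375)(45.5) = 258.7812.
New equilibrium: 107 - 4Q = 6 + 4Q gives Q_1 = 12.625, P_1 = 56.5; CS_1 = 318.7812, PS_1 = 318.7812.
Change in consumer surplus = 318.7812 - 258.7812 = 60.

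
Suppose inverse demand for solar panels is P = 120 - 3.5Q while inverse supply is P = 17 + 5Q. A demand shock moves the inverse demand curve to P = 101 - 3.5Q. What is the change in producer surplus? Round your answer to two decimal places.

-122.94

Initial equilibrium: Q_0 = 12.1176, P_0 = 77.5882; CS_0 = (1/2)(12.1176)(42.4118) = 256.9654, PS_0 = (1/2)(12.1176)(60.5882) = 367.0934.
New equilibrium: 101 - 3.5Q = 17 + 5Q gives Q_1 = 9.8824, P_1 = 66.4118; CS_1 = 170.9066, PS_1 = 244.1522.
Change in producer surplus = 244.1522 - 367.0934 = -122.9412.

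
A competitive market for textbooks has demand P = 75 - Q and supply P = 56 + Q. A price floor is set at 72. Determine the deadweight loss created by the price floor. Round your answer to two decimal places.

42.25

Free-market equilibrium: 75 - Q = 56 + Q gives Q* = 9.5, P* = 65.5.
At P = 72, buyers demand (75 - 72)/1 = 3 while sellers would supply more, so the quantity traded is 3 at price 72.
At Q = 3 the demand price is 72 and the supply price is 59. Deadweight loss is the triangle between the curves from 3 to 9.5: (1/2)(72 - 59)(9.5 - 3) = 42.25.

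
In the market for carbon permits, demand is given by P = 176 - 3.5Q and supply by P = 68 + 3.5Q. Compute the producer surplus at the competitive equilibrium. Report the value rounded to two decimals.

416.57

Set 176 - 3.5Q = 68 + 3.5Q, which gives 108 = 7Q, so Q* = 15.4286 and P* = 176 - 3.5(15.4286) = 122.
The supply curve's price intercept is 68, so PS = (1/2)(Q*)(P* - 68) = (1/2)(15.4286)(54) = 416.5714.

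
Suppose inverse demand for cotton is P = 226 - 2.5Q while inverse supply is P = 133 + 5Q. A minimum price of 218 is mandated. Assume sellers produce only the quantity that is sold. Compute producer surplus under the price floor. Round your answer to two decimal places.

246.40

Free-market equilibrium: 226 - 2.5Q = 133 + 5Q gives Q* = 12.4, P* = 195.
At P = 218, buyers demand (226 - 218)/2.5 = 3.2 while sellers would supply more, so the quantity traded is 3.2 at price 218.
The supply price at Q = 3.2 is 149. PS is the trapezoid between 218 and supply over [0, 3.2]: (1/2)[(218 - 133) + (218 - 149)](3.2) = 246.4.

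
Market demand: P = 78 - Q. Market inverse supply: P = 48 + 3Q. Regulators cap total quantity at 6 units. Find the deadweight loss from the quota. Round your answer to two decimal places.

Unrestricted equilibrium: Q* = (78 - 48)/(1 + 3) = 7.5.
At Q = 6 the demand price is 78 - (6) = 72 and the supply price is 48 + 3(6) = 66.
Deadweight loss is the triangle between the curves from 6 to 7.5: (1/2)(72 - 66)(7.5 - 6) = 4.5.

4.50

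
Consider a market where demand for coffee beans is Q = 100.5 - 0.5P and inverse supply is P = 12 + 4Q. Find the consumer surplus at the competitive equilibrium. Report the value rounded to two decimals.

992.25

Rewriting demand in inverse form: P = 201 - 2Q.
Setting demand equal to supply, 189 = 6Q, so Q* = 31.5 and P* = 138.
The demand choke price is 201, so CS = (1/2)(Q*)(201 - P*) = (1/2)(31.5)(63) = 992.25.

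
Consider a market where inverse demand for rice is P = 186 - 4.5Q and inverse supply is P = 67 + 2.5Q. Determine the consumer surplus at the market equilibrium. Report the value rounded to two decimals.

650.25

Equilibrium: 186 - 4.5Q = 67 + 2.5Q, so Q* = 17 and P* = 109.5.
CS is the area between the demand curve and P* from 0 to Q*: (1/2)(17)(76.5) = 650.25.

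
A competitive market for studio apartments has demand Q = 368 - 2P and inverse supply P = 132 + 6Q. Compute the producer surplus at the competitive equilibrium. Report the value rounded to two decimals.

192.00

Rewriting demand in inverse form: P = 184 - 0.5Q.
Set 184 - 0.5Q = 132 + 6Q, which gives 52 = 6.5Q, so Q* = 8 and P* = 184 - 0.5(8) = 180.
The supply curve's price intercept is 132, so PS = (1/2)(Q*)(P* - 132) = (1/2)(8)(48) = 192.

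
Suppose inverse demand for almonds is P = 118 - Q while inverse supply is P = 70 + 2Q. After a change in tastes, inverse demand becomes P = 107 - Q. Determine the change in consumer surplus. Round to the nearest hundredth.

-51.94

Initial equilibrium: Q_0 = 16, P_0 = 102; CS_0 = (1/2)(16)(16) = 128, PS_0 = (1/2)(16)(32) = 256.
New equilibrium: 107 - Q = 70 + 2Q gives Q_1 = 12.3333, P_1 = 94.6667; CS_1 = 76.0556, PS_1 = 152.1111.
Change in consumer surplus = 76.0556 - 128 = -51.9444.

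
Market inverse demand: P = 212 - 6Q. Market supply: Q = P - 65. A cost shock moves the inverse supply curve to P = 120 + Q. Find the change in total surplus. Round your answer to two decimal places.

-938.93

Rewriting supply in inverse form: P = 65 + Q.
Initial equilibrium: Q_0 = 21, P_0 = 86; CS_0 = (1/2)(21)(126) = 1323, PS_0 = (1/2)(21)(21) = 220.5.
New equilibrium: 212 - 6Q = 120 + Q gives Q_1 = 13.1429, P_1 = 133.1429; CS_1 = 518.2041, PS_1 = 86.3673.
Change in total surplus = (518.2041 + 86.3673) - (1323 + 220.5) = -938.9286.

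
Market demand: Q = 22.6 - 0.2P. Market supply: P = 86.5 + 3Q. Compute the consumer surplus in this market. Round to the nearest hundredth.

Rewriting demand in inverse form: P = 113 - 5Q.
Set 113 - 5Q = 86.5 + 3Q, which gives 26.5 = 8Q, so Q* = 3.3125 and P* = 113 - 5(3.3125) = 96.4375.
Consumer surplus is the triangle under demand above P*: (1/2)(3.3125)(113 - 96.4375) = (1/2)(3.3125)(16.5625) = 27.4316.

27.43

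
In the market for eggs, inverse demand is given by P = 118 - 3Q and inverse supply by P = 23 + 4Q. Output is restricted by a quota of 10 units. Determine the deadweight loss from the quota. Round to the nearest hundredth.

Unrestricted equilibrium: Q* = (118 - 23)/(3 + 4) = 13.5714.
At Q = 10 the demand price is 118 - 3(10) = 88 and the supply price is 23 + 4(10) = 63.
Deadweight loss is the triangle between the curves from 10 to 13.5714: (1/2)(88 - 63)(13.5714 - 10) = 44.6429.

44.64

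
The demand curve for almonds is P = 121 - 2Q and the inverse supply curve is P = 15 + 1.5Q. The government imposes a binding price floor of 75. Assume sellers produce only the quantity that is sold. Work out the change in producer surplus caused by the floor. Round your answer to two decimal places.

295.33

Free-market equilibrium: 121 - 2Q = 15 + 1.5Q gives Q* = 30.2857, P* = 60.4286.
At the floor price 75, quantity demanded is (121 - 75)/2 = 23; demand is the short side, so Q = 23 trades at P = 75.
PS goes from (1/2)(30.2857)(45.4286) = 687.9184 to 983.25 (computed as (75 - 15)(23) - (1/2)(1.5)(23)^2), a change of 295.3316.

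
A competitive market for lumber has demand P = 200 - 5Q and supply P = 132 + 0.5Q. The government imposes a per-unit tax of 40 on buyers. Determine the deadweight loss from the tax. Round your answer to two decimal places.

Without the tax, 200 - 5Q = 132 + 0.5Q so Q* = 12.3636 and P* = 138.1818.
A tax on buyers shifts demand down by 40: (200 - 40) - 5Q = 132 + 0.5Q, so Q_t = 5.0909. Buyers pay P_b = 174.5455; sellers receive P_s = P_b - 40 = 134.5455.
Deadweight loss is the triangle between the curves from Q_t to Q*: (1/2)(12.3636 - 5.0909)(40) = 145.4545.

145.45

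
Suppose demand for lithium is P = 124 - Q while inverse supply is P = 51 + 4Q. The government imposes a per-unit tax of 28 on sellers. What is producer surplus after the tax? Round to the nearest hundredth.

162.00

Pre-tax equilibrium: 124 - Q = 51 + 4Q gives Q* = 14.6, P* = 109.4.
With the tax, sellers need 28 more per unit: 124 - Q = 51 + 4Q + 28, so Q_t = 9. Buyers pay P_b = 115; sellers receive P_s = P_b - 28 = 87.
Producer surplus is the triangle above supply below P_s: (1/2)(9)(87 - 51) = 162.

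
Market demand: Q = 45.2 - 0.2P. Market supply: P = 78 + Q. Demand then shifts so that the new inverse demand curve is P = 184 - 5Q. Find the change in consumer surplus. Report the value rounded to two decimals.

Rewriting demand in inverse form: P = 226 - 5Q.
Initial equilibrium: Q_0 = 24.6667, P_0 = 102.6667; CS_0 = (1/2)(24.6667)(123.3333) = 1521.1111, PS_0 = (1/2)(24.6667)(24.6667) = 304.2222.
New equilibrium: 184 - 5Q = 78 + Q gives Q_1 = 17.6667, P_1 = 95.6667; CS_1 = 780.2778, PS_1 = 156.0556.
Change in consumer surplus = 780.2778 - 1521.1111 = -740.8333.

-740.83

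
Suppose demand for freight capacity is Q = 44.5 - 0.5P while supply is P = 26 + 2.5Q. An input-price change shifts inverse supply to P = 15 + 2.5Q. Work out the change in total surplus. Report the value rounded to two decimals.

Rewriting demand in inverse form: P = 89 - 2Q.
Initial equilibrium: Q_0 = 14, P_0 = 61; CS_0 = (1/2)(14)(28) = 196, PS_0 = (1/2)(14)(35) = 245.
New equilibrium: 89 - 2Q = 15 + 2.5Q gives Q_1 = 16.4444, P_1 = 56.1111; CS_1 = 270.4198, PS_1 = 338.0247.
Change in total surplus = (270.4198 + 338.0247) - (196 + 245) = 167.4444.

167.44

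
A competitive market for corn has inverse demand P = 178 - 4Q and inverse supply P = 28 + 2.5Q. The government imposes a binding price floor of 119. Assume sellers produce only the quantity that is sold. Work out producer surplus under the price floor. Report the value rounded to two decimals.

1070.30

Without the control, 178 - 4Q = 28 + 2.5Q so Q* = 23.0769 and P* = 85.6923.
At P = 119, buyers demand (178 - 119)/4 = 14.75 while sellers would supply more, so the quantity traded is 14.75 at price 119.
The supply price at Q = 14.75 is 64.875. PS is the trapezoid between 119 and supply over [0, 14.75]: (1/2)[(119 - 28) + (119 - 64.875)](14.75) = 1070.2969.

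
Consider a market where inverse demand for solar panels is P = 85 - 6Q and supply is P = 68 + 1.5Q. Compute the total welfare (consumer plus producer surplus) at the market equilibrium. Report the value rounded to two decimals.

19.27

Set 85 - 6Q = 68 + 1.5Q, which gives 17 = 7.5Q, so Q* = 2.2667 and P* = 85 - 6(2.2667) = 71.4.
Total surplus is the full triangle between the curves from 0 to Q*: (1/2)(2.2667)(85 - 68) = 19.2667.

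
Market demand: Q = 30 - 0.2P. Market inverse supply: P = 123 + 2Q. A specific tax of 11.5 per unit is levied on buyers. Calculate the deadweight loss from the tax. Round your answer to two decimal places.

Rewriting demand in inverse form: P = 150 - 5Q.
Without the tax, 150 - 5Q = 123 + 2Q so Q* = 3.8571 and P* = 130.7143.
With the tax, buyers' net willingness to pay falls by 11.5: (150 - 11.5) - 5Q = 123 + 2Q, so Q_t = 2.2143. Buyers pay P_b = 138.9286; sellers receive P_s = P_b - 11.5 = 127.4286.
Deadweight loss is the triangle between the curves from Q_t to Q*: (1/2)(3.8571 - 2.2143)(11.5) = 9.4464.

9.45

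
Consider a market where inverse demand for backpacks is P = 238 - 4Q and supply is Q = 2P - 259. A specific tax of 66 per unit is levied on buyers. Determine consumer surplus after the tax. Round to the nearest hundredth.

178.40

Rewriting supply in inverse form: P = 129.5 + 0.5Q.
Pre-tax equilibrium: 238 - 4Q = 129.5 + 0.5Q gives Q* = 24.1111, P* = 141.5556.
With the tax, buyers' net willingness to pay falls by 66: (238 - 66) - 4Q = 129.5 + 0.5Q, so Q_t = 9.4444. Buyers pay P_b = 200.2222; sellers receive P_s = P_b - 66 = 134.2222.
Consumer surplus is the triangle under demand above P_b: (1/2)(9.4444)(238 - 200.2222) = 178.3951.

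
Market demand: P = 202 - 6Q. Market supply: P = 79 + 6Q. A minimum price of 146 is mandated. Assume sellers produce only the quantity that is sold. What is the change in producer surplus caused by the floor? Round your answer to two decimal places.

Without the control, 202 - 6Q = 79 + 6Q so Q* = 10.25 and P* = 140.5.
At P = 146, buyers demand (202 - 146)/6 = 9.3333 while sellers would supply more, so the quantity traded is 9.3333 at price 146.
PS goes from (1/2)(10.25)(61.5) = 315.1875 to 364 (computed as (146 - 79)(9.3333) - (1/2)(6)(9.3333)^2), a change of 48.8125.

48.81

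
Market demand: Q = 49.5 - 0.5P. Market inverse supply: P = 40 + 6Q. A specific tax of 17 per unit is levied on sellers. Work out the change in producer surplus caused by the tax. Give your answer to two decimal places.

Rewriting demand in inverse form: P = 99 - 2Q.
Pre-tax equilibrium: 99 - 2Q = 40 + 6Q gives Q* = 7.375, P* = 84.25.
With the tax, sellers need 17 more per unit: 99 - 2Q = 40 + 6Q + 17, so Q_t = 5.25. Buyers pay P_b = 88.5; sellers receive P_s = P_b - 17 = 71.5.
Producers lose the trapezoid between P_s and P* out to Q_t plus the triangle from Q_t to Q*: change in PS = 82.6875 - 163.1719 = -80.4844.

-80.48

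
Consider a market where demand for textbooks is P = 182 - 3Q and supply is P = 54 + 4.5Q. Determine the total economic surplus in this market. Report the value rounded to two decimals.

Equilibrium: 182 - 3Q = 54 + 4.5Q, so Q* = 17.0667 and P* = 130.8.
Total surplus is the full triangle between the curves from 0 to Q*: (1/2)(17.0667)(182 - 54) = 1092.2667.

1092.27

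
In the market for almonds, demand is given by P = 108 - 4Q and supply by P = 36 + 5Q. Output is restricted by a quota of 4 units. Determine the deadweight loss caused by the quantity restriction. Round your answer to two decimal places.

Without the quota, 108 - 4Q = 36 + 5Q gives Q* = 8.
At Q = 4 the demand price is 108 - 4(4) = 92 and the supply price is 36 + 5(4) = 56.
DWL = (1/2)(gap between curves at 4) x (Q* - 4) = (1/2)(36)(4) = 72.

72.00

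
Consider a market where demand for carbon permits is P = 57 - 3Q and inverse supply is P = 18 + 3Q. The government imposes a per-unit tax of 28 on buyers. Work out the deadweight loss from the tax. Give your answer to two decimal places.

Without the tax, 57 - 3Q = 18 + 3Q so Q* = 6.5 and P* = 37.5.
A tax on buyers shifts demand down by 28: (57 - 28) - 3Q = 18 + 3Q, so Q_t = 1.8333. Buyers pay P_b = 51.5; sellers receive P_s = P_b - 28 = 23.5.
The welfare triangle lost has base Q* - Q_t = 4.6667 and height t = 28, so DWL = (1/2)(4.6667)(28) = 65.3333.

65.33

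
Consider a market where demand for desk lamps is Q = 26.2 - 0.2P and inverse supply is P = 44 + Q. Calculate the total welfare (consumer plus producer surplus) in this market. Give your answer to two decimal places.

630.75

Rewriting demand in inverse form: P = 131 - 5Q.
Setting demand equal to supply, 87 = 6Q, so Q* = 14.5 and P* = 58.5.
CS = (1/2)(14.5)(72.5) = 525.625 and PS = (1/2)(14.5)(14.5) = 105.125, so total surplus = 630.75.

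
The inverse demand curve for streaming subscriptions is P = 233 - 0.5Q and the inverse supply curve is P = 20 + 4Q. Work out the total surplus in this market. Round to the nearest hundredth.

Equilibrium: 233 - 0.5Q = 20 + 4Q, so Q* = 47.3333 and P* = 209.3333.
CS = (1/2)(47.3333)(23.6667) = 560.1111 and PS = (1/2)(47.3333)(189.3333) = 4480.8889, so total surplus = 5041.

5041.00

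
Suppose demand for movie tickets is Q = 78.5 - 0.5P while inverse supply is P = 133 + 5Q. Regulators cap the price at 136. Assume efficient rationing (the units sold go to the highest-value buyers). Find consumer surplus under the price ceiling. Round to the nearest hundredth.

Rewriting demand in inverse form: P = 157 - 2Q.
Free-market equilibrium: 157 - 2Q = 133 + 5Q gives Q* = 3.4286, P* = 150.1429.
At P = 136, sellers supply (136 - 133)/5 = 0.6 while buyers want more, so the quantity traded is 0.6 at price 136.
The demand price at Q = 0.6 is 155.8. CS is the trapezoid between demand and 136 over [0, 0.6]: (1/2)[(157 - 136) + (155.8 - 136)](0.6) = 12.24.

12.24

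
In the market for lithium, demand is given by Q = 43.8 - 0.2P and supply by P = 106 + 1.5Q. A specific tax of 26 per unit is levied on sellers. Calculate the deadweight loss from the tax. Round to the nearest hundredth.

Rewriting demand in inverse form: P = 219 - 5Q.
Without the tax, 219 - 5Q = 106 + 1.5Q so Q* = 17.3846 and P* = 132.0769.
A tax on sellers shifts supply up by 26: 219 - 5Q = 106 + 1.5Q + 26, so Q_t = 13.3846. Buyers pay P_b = 152.0769; sellers receive P_s = P_b - 26 = 126.0769.
The welfare triangle lost has base Q* - Q_t = 4 and height t = 26, so DWL = (1/2)(4)(26) = 52.

52.00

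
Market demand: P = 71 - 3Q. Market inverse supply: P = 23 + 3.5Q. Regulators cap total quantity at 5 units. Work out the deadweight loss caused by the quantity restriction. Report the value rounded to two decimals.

Unrestricted equilibrium: Q* = (71 - 23)/(3 + 3.5) = 7.3846.
At Q = 5 the demand price is 71 - 3(5) = 56 and the supply price is 23 + 3.5(5) = 40.5.
DWL = (1/2)(gap between curves at 5) x (Q* - 5) = (1/2)(15.5)(2.3846) = 18.4808.

18.48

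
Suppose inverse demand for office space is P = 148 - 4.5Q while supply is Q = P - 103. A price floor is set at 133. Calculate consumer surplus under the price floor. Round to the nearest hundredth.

25.00

Rewriting supply in inverse form: P = 103 + Q.
Free-market equilibrium: 148 - 4.5Q = 103 + Q gives Q* = 8.1818, P* = 111.1818.
At the floor price 133, quantity demanded is (148 - 133)/4.5 = 3.3333; demand is the short side, so Q = 3.3333 trades at P = 133.
CS is the triangle under demand above 133: (1/2)(3.3333)(148 - 133) = 25.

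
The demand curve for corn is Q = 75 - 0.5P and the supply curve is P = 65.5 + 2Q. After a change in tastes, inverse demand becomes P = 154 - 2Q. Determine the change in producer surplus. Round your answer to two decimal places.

Rewriting demand in inverse form: P = 150 - 2Q.
Initial equilibrium: Q_0 = 21.125, P_0 = 107.75; CS_0 = (1/2)(21.125)(42.25) = 446.2656, PS_0 = (1/2)(21.125)(42.25) = 446.2656.
New equilibrium: 154 - 2Q = 65.5 + 2Q gives Q_1 = 22.125, P_1 = 109.75; CS_1 = 489.5156, PS_1 = 489.5156.
Change in producer surplus = 489.5156 - 446.2656 = 43.25.

43.25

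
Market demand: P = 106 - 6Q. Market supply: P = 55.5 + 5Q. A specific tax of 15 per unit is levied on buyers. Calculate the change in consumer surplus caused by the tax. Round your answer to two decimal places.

-31.98

Pre-tax equilibrium: 106 - 6Q = 55.5 + 5Q gives Q* = 4.5909, P* = 78.4545.
A tax on buyers shifts demand down by 15: (106 - 15) - 6Q = 55.5 + 5Q, so Q_t = 3.2273. Buyers pay P_b = 86.6364; sellers receive P_s = P_b - 15 = 71.6364.
CS falls from (1/2)(4.5909)(27.5455) = 63.2293 to (1/2)(3.2273)(19.3636) = 31.2459, a change of -31.9835.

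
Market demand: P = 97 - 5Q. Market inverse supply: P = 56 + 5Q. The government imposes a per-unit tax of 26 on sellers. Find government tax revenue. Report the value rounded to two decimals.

39.00

Pre-tax equilibrium: 97 - 5Q = 56 + 5Q gives Q* = 4.1, P* = 76.5.
A tax on sellers shifts supply up by 26: 97 - 5Q = 56 + 5Q + 26, so Q_t = 1.5. Buyers pay P_b = 89.5; sellers receive P_s = P_b - 26 = 63.5.
Revenue is the tax times quantity traded: 26 x 1.5 = 39.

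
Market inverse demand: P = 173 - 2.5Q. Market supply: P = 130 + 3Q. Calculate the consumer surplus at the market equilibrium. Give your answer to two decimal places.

Set 173 - 2.5Q = 130 + 3Q, which gives 43 = 5.5Q, so Q* = 7.8182 and P* = 173 - 2.5(7.8182) = 153.4545.
Consumer surplus is the triangle under demand above P*: (1/2)(7.8182)(173 - 153.4545) = (1/2)(7.8182)(19.5455) = 76.405.

76.40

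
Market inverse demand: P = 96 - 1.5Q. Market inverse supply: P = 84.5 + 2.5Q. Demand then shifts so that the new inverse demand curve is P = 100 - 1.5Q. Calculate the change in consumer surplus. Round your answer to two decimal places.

Initial equilibrium: Q_0 = 2.875, P_0 = 91.6875; CS_0 = (1/2)(2.875)(4.3125) = 6.1992, PS_0 = (1/2)(2.875)(7.1875) = 10.332.
New equilibrium: 100 - 1.5Q = 84.5 + 2.5Q gives Q_1 = 3.875, P_1 = 94.1875; CS_1 = 11.2617, PS_1 = 18.7695.
Change in consumer surplus = 11.2617 - 6.1992 = 5.0625.

5.06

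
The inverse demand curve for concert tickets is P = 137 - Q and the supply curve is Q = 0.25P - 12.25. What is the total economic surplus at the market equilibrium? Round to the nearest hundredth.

Rewriting supply in inverse form: P = 49 + 4Q.
Equilibrium: 137 - Q = 49 + 4Q, so Q* = 17.6 and P* = 119.4.
Total surplus is the full triangle between the curves from 0 to Q*: (1/2)(17.6)(137 - 49) = 774.4.

774.40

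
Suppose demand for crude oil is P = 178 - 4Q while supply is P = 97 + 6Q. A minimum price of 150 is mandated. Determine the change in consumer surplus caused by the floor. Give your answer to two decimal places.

Without the control, 178 - 4Q = 97 + 6Q so Q* = 8.1 and P* = 145.6.
At P = 150, buyers demand (178 - 150)/4 = 7 while sellers would supply more, so the quantity traded is 7 at price 150.
CS goes from (1/2)(8.1)(32.4) = 131.22 to 98 (computed as (178 - 150)(7) - (1/2)(4)(7)^2), a change of -33.22.

-33.22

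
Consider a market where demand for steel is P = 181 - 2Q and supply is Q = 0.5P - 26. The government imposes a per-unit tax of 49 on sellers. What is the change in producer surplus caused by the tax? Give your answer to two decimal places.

Rewriting supply in inverse form: P = 52 + 2Q.
Pre-tax equilibrium: 181 - 2Q = 52 + 2Q gives Q* = 32.25, P* = 116.5.
With the tax, sellers need 49 more per unit: 181 - 2Q = 52 + 2Q + 49, so Q_t = 20. Buyers pay P_b = 141; sellers receive P_s = P_b - 49 = 92.
Producers lose the trapezoid between P_s and P* out to Q_t plus the triangle from Q_t to Q*: change in PS = 400 - 1040.0625 = -640.0625.

-640.06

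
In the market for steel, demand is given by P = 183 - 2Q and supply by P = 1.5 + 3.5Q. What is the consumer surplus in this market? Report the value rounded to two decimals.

1089.00

Set 183 - 2Q = 1.5 + 3.5Q, which gives 181.5 = 5.5Q, so Q* = 33 and P* = 183 - 2(33) = 117.
The demand choke price is 183, so CS = (1/2)(Q*)(183 - P*) = (1/2)(33)(66) = 1089.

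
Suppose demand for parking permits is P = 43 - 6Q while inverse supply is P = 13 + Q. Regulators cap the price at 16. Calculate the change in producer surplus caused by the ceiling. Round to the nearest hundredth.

Free-market equilibrium: 43 - 6Q = 13 + Q gives Q* = 4.2857, P* = 17.2857.
At P = 16, sellers supply (16 - 13)/1 = 3 while buyers want more, so the quantity traded is 3 at price 16.
PS goes from (1/2)(4.2857)(4.2857) = 9.1837 to 4.5 (computed as (16 - 13)(3) - (1/2)(1)(3)^2), a change of -4.6837.

-4.68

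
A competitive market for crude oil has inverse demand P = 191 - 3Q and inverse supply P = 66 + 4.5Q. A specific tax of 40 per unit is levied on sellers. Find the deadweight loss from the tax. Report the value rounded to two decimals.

106.67

Pre-tax equilibrium: 191 - 3Q = 66 + 4.5Q gives Q* = 16.6667, P* = 141.
A tax on sellers shifts supply up by 40: 191 - 3Q = 66 + 4.5Q + 40, so Q_t = 11.3333. Buyers pay P_b = 157; sellers receive P_s = P_b - 40 = 117.
Deadweight loss is the triangle between the curves from Q_t to Q*: (1/2)(16.6667 - 11.3333)(40) = 106.6667.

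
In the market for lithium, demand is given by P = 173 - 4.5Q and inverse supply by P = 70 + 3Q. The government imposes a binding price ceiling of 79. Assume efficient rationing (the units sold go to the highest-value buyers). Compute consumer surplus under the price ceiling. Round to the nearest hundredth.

Free-market equilibrium: 173 - 4.5Q = 70 + 3Q gives Q* = 13.7333, P* = 111.2.
At P = 79, sellers supply (79 - 70)/3 = 3 while buyers want more, so the quantity traded is 3 at price 79.
The demand price at Q = 3 is 159.5. CS is the trapezoid between demand and 79 over [0, 3]: (1/2)[(173 - 79) + (159.5 - 79)](3) = 261.75.

261.75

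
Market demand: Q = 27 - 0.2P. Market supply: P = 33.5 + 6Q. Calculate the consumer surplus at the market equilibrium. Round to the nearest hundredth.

212.86

Rewriting demand in inverse form: P = 135 - 5Q.
Setting demand equal to supply, 101.5 = 11Q, so Q* = 9.2273 and P* = 88.8636.
The demand choke price is 135, so CS = (1/2)(Q*)(135 - P*) = (1/2)(9.2273)(46.1364) = 212.8564.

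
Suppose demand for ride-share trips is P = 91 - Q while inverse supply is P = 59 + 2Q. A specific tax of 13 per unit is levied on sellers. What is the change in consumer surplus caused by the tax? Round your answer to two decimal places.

-36.83

Without the tax, 91 - Q = 59 + 2Q so Q* = 10.6667 and P* = 80.3333.
With the tax, sellers need 13 more per unit: 91 - Q = 59 + 2Q + 13, so Q_t = 6.3333. Buyers pay P_b = 84.6667; sellers receive P_s = P_b - 13 = 71.6667.
Consumers lose the trapezoid between P* and P_b out to Q_t plus the triangle from Q_t to Q*: change in CS = 20.0556 - 56.8889 = -36.8333.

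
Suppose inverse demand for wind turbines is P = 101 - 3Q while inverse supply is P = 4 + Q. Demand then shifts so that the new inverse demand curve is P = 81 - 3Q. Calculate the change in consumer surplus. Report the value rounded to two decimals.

-326.25

Initial equilibrium: Q_0 = 24.25, P_0 = 28.25; CS_0 = (1/2)(24.25)(72.75) = 882.0938, PS_0 = (1/2)(24.25)(24.25) = 294.0312.
New equilibrium: 81 - 3Q = 4 + Q gives Q_1 = 19.25, P_1 = 23.25; CS_1 = 555.8438, PS_1 = 185.2812.
Change in consumer surplus = 555.8438 - 882.0938 = -326.25.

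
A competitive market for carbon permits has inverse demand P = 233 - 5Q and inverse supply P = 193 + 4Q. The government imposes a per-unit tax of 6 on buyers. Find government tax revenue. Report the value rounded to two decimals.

Without the tax, 233 - 5Q = 193 + 4Q so Q* = 4.4444 and P* = 210.7778.
A tax on buyers shifts demand down by 6: (233 - 6) - 5Q = 193 + 4Q, so Q_t = 3.7778. Buyers pay P_b = 214.1111; sellers receive P_s = P_b - 6 = 208.1111.
Revenue is the tax times quantity traded: 6 x 3.7778 = 22.6667.

22.67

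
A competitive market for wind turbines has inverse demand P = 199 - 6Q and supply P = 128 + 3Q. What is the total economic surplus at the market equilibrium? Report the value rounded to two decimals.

Setting demand equal to supply, 71 = 9Q, so Q* = 7.8889 and P* = 151.6667.
CS = (1/2)(7.8889)(47.3333) = 186.7037 and PS = (1/2)(7.8889)(23.6667) = 93.3519, so total surplus = 280.0556.

280.06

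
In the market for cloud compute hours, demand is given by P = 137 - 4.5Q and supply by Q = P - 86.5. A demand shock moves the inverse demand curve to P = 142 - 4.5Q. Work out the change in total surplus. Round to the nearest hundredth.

Rewriting supply in inverse form: P = 86.5 + Q.
Initial equilibrium: Q_0 = 9.1818, P_0 = 95.6818; CS_0 = (1/2)(9.1818)(41.3182) = 189.688, PS_0 = (1/2)(9.1818)(9.1818) = 42.1529.
New equilibrium: 142 - 4.5Q = 86.5 + Q gives Q_1 = 10.0909, P_1 = 96.5909; CS_1 = 229.1095, PS_1 = 50.9132.
Change in total surplus = (229.1095 + 50.9132) - (189.688 + 42.1529) = 48.1818.

48.18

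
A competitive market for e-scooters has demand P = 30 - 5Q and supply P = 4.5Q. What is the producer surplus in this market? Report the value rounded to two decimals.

22.44

Setting demand equal to supply, 30 = 9.5Q, so Q* = 3.1579 and P* = 14.2105.
PS is the area between P* and the supply curve from 0 to Q*: (1/2)(3.1579)(14.2105) = 22.4377.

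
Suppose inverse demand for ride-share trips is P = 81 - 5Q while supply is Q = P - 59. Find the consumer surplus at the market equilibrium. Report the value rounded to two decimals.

33.61

Rewriting supply in inverse form: P = 59 + Q.
Set 81 - 5Q = 59 + Q, which gives 22 = 6Q, so Q* = 3.6667 and P* = 81 - 5(3.6667) = 62.6667.
CS is the area between the demand curve and P* from 0 to Q*: (1/2)(3.6667)(18.3333) = 33.6111.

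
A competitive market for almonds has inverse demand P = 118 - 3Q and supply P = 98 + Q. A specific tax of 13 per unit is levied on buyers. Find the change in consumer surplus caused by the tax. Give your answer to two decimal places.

-32.91

Without the tax, 118 - 3Q = 98 + Q so Q* = 5 and P* = 103.
A tax on buyers shifts demand down by 13: (118 - 13) - 3Q = 98 + Q, so Q_t = 1.75. Buyers pay P_b = 112.75; sellers receive P_s = P_b - 13 = 99.75.
CS falls from (1/2)(5)(15) = 37.5 to (1/2)(1.75)(5.25) = 4.5938, a change of -32.9062.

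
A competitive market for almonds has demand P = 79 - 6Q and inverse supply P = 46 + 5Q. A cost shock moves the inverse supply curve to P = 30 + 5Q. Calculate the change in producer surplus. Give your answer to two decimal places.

Initial equilibrium: Q_0 = 3, P_0 = 61; CS_0 = (1/2)(3)(18) = 27, PS_0 = (1/2)(3)(15) = 22.5.
New equilibrium: 79 - 6Q = 30 + 5Q gives Q_1 = 4.4545, P_1 = 52.2727; CS_1 = 59.5289, PS_1 = 49.6074.
Change in producer surplus = 49.6074 - 22.5 = 27.1074.

27.11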